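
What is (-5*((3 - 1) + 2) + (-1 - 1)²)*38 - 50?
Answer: -658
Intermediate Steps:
(-5*((3 - 1) + 2) + (-1 - 1)²)*38 - 50 = (-5*(2 + 2) + (-2)²)*38 - 50 = (-5*4 + 4)*38 - 50 = (-20 + 4)*38 - 50 = -16*38 - 50 = -608 - 50 = -658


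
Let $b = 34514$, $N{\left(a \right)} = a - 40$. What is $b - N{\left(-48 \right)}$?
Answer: $34602$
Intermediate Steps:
$N{\left(a \right)} = -40 + a$
$b - N{\left(-48 \right)} = 34514 - \left(-40 - 48\right) = 34514 - -88 = 34514 + 88 = 34602$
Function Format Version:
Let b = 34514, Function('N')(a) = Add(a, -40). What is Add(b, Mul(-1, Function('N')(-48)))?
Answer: 34602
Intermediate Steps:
Function('N')(a) = Add(-40, a)
Add(b, Mul(-1, Function('N')(-48))) = Add(34514, Mul(-1, Add(-40, -48))) = Add(34514, Mul(-1, -88)) = Add(34514, 88) = 34602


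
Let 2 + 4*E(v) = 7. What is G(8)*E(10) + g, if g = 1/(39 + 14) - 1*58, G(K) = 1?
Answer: -12027/212 ≈ -56.731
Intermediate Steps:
g = -3073/53 (g = 1/53 - 58 = -3073/53 ≈ -57.981)
E(v) = 5/4 (E(v) = -½ + (¼)*7 = -½ + 7/4 = 5/4)
G(8)*E(10) + g = 1*(5/4) - 3073/53 = 5/4 - 3073/53 = -12027/212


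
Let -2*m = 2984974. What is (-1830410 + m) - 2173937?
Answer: -5496834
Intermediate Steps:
m = -1492487 (m = -½*2984974 = -1492487)
(-1830410 + m) - 2173937 = (-1830410 - 1492487) - 2173937 = -3322897 - 2173937 = -5496834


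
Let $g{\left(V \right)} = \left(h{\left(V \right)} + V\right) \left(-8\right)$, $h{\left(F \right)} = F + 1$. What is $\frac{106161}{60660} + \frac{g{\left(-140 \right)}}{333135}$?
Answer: $\frac{262972873}{149688660} \approx 1.7568$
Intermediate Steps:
$h{\left(F \right)} = 1 + F$
$g{\left(V \right)} = -8 - 16 V$ ($g{\left(V \right)} = \left(\left(1 + V\right) + V\right) \left(-8\right) = \left(1 + 2 V\right) \left(-8\right) = -8 - 16 V$)
$\frac{106161}{60660} + \frac{g{\left(-140 \right)}}{333135} = \frac{106161}{60660} + \frac{-8 - -2240}{333135} = 106161 \cdot \frac{1}{60660} + \left(-8 + 2240\right) \frac{1}{333135} = \frac{35387}{20220} + 2232 \cdot \frac{1}{333135} = \frac{35387}{20220} + \frac{248}{37015} = \frac{262972873}{149688660}$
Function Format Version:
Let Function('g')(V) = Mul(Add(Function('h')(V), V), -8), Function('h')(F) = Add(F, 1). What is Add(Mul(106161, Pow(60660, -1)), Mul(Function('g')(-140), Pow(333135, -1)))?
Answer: Rational(262972873, 149688660) ≈ 1.7568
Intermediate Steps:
Function('h')(F) = Add(1, F)
Function('g')(V) = Add(-8, Mul(-16, V)) (Function('g')(V) = Mul(Add(Add(1, V), V), -8) = Mul(Add(1, Mul(2, V)), -8) = Add(-8, Mul(-16, V)))
Add(Mul(106161, Pow(60660, -1)), Mul(Function('g')(-140), Pow(333135, -1))) = Add(Mul(106161, Pow(60660, -1)), Mul(Add(-8, Mul(-16, -140)), Pow(333135, -1))) = Add(Mul(106161, Rational(1, 60660)), Mul(Add(-8, 2240), Rational(1, 333135))) = Add(Rational(35387, 20220), Mul(2232, Rational(1, 333135))) = Add(Rational(35387, 20220), Rational(248, 37015)) = Rational(262972873, 149688660)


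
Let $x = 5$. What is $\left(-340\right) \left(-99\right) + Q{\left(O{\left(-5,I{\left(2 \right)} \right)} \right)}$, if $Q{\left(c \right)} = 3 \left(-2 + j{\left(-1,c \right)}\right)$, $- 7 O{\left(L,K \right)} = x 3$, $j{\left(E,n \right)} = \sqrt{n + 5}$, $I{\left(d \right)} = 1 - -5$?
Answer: $33654 + \frac{6 \sqrt{35}}{7} \approx 33659.0$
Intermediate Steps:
$I{\left(d \right)} = 6$ ($I{\left(d \right)} = 1 + 5 = 6$)
$j{\left(E,n \right)} = \sqrt{5 + n}$
$O{\left(L,K \right)} = - \frac{15}{7}$ ($O{\left(L,K \right)} = - \frac{5 \cdot 3}{7} = \left(- \frac{1}{7}\right) 15 = - \frac{15}{7}$)
$Q{\left(c \right)} = -6 + 3 \sqrt{5 + c}$ ($Q{\left(c \right)} = 3 \left(-2 + \sqrt{5 + c}\right) = -6 + 3 \sqrt{5 + c}$)
$\left(-340\right) \left(-99\right) + Q{\left(O{\left(-5,I{\left(2 \right)} \right)} \right)} = \left(-340\right) \left(-99\right) - \left(6 - 3 \sqrt{5 - \frac{15}{7}}\right) = 33660 - \left(6 - 3 \sqrt{\frac{20}{7}}\right) = 33660 - \left(6 - 3 \frac{2 \sqrt{35}}{7}\right) = 33660 - \left(6 - \frac{6 \sqrt{35}}{7}\right) = 33654 + \frac{6 \sqrt{35}}{7}$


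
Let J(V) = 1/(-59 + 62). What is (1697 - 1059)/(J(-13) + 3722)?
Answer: 1914/11167 ≈ 0.17140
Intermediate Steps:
J(V) = ⅓ (J(V) = 1/3 = ⅓)
(1697 - 1059)/(J(-13) + 3722) = (1697 - 1059)/(⅓ + 3722) = 638/(11167/3) = 638*(3/11167) = 1914/11167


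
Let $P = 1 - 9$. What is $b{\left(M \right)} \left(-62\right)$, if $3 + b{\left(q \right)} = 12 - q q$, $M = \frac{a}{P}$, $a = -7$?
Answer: $- \frac{16337}{32} \approx -510.53$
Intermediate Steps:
$P = -8$ ($P = 1 - 9 = -8$)
$M = \frac{7}{8}$ ($M = - \frac{7}{-8} = \left(-7\right) \left(- \frac{1}{8}\right) = \frac{7}{8} \approx 0.875$)
$b{\left(q \right)} = 9 - q^{2}$ ($b{\left(q \right)} = -3 - \left(-12 + q q\right) = -3 - \left(-12 + q^{2}\right) = 9 - q^{2}$)
$b{\left(M \right)} \left(-62\right) = \left(9 - \left(\frac{7}{8}\right)^{2}\right) \left(-62\right) = \left(9 - \frac{49}{64}\right) \left(-62\right) = \frac{527}{64} \left(-62\right) = - \frac{16337}{32}$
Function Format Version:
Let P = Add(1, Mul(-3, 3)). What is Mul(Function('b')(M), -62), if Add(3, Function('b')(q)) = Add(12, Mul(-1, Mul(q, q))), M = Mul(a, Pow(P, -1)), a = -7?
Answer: Rational(-16337, 32) ≈ -510.53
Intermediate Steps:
P = -8 (P = Add(1, -9) = -8)
M = Rational(7, 8) (M = Mul(-7, Pow(-8, -1)) = Mul(-7, Rational(-1, 8)) = Rational(7, 8) ≈ 0.87500)
Function('b')(q) = Add(9, Mul(-1, Pow(q, 2))) (Function('b')(q) = Add(-3, Add(12, Mul(-1, Mul(q, q)))) = Add(-3, Add(12, Mul(-1, Pow(q, 2)))) = Add(9, Mul(-1, Pow(q, 2))))
Mul(Function('b')(M), -62) = Mul(Add(9, Mul(-1, Pow(Rational(7, 8), 2))), -62) = Mul(Add(9, Mul(-1, Rational(49, 64))), -62) = Mul(Add(9, Rational(-49, 64)), -62) = Mul(Rational(527, 64), -62) = Rational(-16337, 32)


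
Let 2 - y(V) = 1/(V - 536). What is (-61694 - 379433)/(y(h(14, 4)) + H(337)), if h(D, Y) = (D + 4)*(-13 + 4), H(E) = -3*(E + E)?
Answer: 307906646/1409959 ≈ 218.38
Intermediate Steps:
H(E) = -6*E
h(D, Y) = -36 - 9*D (h(D, Y) = (4 + D)*(-9) = -36 - 9*D)
y(V) = 2 - 1/(-536 + V) (y(V) = 2 - 1/(V - 536) = 2 - 1/(-536 + V))
(-61694 - 379433)/(y(h(14, 4)) + H(337)) = (-61694 - 379433)/((-1073 + 2*(-36 - 9*14))/(-536 + (-36 - 9*14)) - 6*337) = -441127/((-1073 + 2*(-36 - 126))/(-536 + (-36 - 126)) - 2022) = -441127/((-1073 + 2*(-162))/(-536 - 162) - 2022) = -441127/((-1073 - 324)/(-698) - 2022) = -441127/(-1/698*(-1397) - 2022) = -441127/(1397/698 - 2022) = -441127/(-1409959/698) = -441127*(-698/1409959) = 307906646/1409959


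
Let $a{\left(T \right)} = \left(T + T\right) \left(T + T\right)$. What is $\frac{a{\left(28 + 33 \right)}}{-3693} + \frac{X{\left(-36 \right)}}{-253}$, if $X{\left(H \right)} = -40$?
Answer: $- \frac{3617932}{934329} \approx -3.8722$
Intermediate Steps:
$a{\left(T \right)} = 4 T^{2}$ ($a{\left(T \right)} = 2 T 2 T = 4 T^{2}$)
$\frac{a{\left(28 + 33 \right)}}{-3693} + \frac{X{\left(-36 \right)}}{-253} = \frac{4 \left(28 + 33\right)^{2}}{-3693} - \frac{40}{-253} = 4 \cdot 61^{2} \left(- \frac{1}{3693}\right) - - \frac{40}{253} = 4 \cdot 3721 \left(- \frac{1}{3693}\right) + \frac{40}{253} = 14884 \left(- \frac{1}{3693}\right) + \frac{40}{253} = - \frac{14884}{3693} + \frac{40}{253} = - \frac{3617932}{934329}$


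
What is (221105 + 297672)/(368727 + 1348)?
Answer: 518777/370075 ≈ 1.4018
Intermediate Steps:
(221105 + 297672)/(368727 + 1348) = 518777/370075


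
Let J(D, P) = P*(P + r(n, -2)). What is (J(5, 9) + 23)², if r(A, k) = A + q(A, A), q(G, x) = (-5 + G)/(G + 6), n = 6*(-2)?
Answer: 1849/4 ≈ 462.25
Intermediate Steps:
n = -12
q(G, x) = (-5 + G)/(6 + G)
r(A, k) = A + (-5 + A)/(6 + A)
J(D, P) = P*(-55/6 + P) (J(D, P) = P*(P + (-5 - 12 - 12*(6 - 12))/(6 - 12)) = P*(P + (-5 - 12 - 12*(-6))/(-6)) = P*(P - (-5 - 12 + 72)/6) = P*(P - ⅙*55) = P*(P - 55/6) = P*(-55/6 + P))
(J(5, 9) + 23)² = ((⅙)*9*(-55 + 6*9) + 23)² = ((⅙)*9*(-55 + 54) + 23)² = ((⅙)*9*(-1) + 23)² = (-3/2 + 23)² = (43/2)² = 1849/4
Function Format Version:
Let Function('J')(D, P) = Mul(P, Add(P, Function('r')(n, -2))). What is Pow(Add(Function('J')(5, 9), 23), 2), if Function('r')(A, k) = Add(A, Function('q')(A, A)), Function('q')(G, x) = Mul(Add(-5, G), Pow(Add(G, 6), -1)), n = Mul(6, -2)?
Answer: Rational(1849, 4) ≈ 462.25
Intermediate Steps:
n = -12
Function('q')(G, x) = Mul(Pow(Add(6, G), -1), Add(-5, G)) (Function('q')(G, x) = Mul(Add(-5, G), Pow(Add(6, G), -1)) = Mul(Pow(Add(6, G), -1), Add(-5, G)))
Function('r')(A, k) = Add(A, Mul(Pow(Add(6, A), -1), Add(-5, A)))
Function('J')(D, P) = Mul(P, Add(Rational(-55, 6), P)) (Function('J')(D, P) = Mul(P, Add(P, Mul(Pow(Add(6, -12), -1), Add(-5, -12, Mul(-12, Add(6, -12)))))) = Mul(P, Add(P, Mul(Pow(-6, -1), Add(-5, -12, Mul(-12, -6))))) = Mul(P, Add(P, Mul(Rational(-1, 6), Add(-5, -12, 72)))) = Mul(P, Add(P, Mul(Rational(-1, 6), 55))) = Mul(P, Add(P, Rational(-55, 6))) = Mul(P, Add(Rational(-55, 6), P)))
Pow(Add(Function('J')(5, 9), 23), 2) = Pow(Add(Mul(Rational(1, 6), 9, Add(-55, Mul(6, 9))), 23), 2) = Pow(Add(Mul(Rational(1, 6), 9, Add(-55, 54)), 23), 2) = Pow(Add(Mul(Rational(1, 6), 9, -1), 23), 2) = Pow(Add(Rational(-3, 2), 23), 2) = Pow(Rational(43, 2), 2) = Rational(1849, 4)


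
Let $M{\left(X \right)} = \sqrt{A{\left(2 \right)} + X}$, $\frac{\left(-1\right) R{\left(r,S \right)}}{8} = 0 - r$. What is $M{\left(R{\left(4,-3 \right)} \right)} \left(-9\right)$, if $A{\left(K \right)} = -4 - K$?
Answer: $- 9 \sqrt{26} \approx -45.891$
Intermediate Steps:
$R{\left(r,S \right)} = 8 r$ ($R{\left(r,S \right)} = - 8 \left(0 - r\right) = - 8 \left(- r\right) = 8 r$)
$M{\left(X \right)} = \sqrt{-6 + X}$ ($M{\left(X \right)} = \sqrt{\left(-4 - 2\right) + X} = \sqrt{-6 + X}$)
$M{\left(R{\left(4,-3 \right)} \right)} \left(-9\right) = \sqrt{-6 + 8 \cdot 4} \left(-9\right) = \sqrt{-6 + 32} \left(-9\right) = \sqrt{26} \left(-9\right) = - 9 \sqrt{26}$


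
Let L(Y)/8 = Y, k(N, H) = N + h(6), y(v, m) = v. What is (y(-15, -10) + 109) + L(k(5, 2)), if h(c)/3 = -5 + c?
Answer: 158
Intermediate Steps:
h(c) = -15 + 3*c (h(c) = 3*(-5 + c) = -15 + 3*c)
k(N, H) = 3 + N (k(N, H) = N + (-15 + 3*6) = N + (-15 + 18) = N + 3 = 3 + N)
L(Y) = 8*Y
(y(-15, -10) + 109) + L(k(5, 2)) = (-15 + 109) + 8*(3 + 5) = 94 + 8*8 = 94 + 64 = 158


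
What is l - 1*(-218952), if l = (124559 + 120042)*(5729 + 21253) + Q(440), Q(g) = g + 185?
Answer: 6600043759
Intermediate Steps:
Q(g) = 185 + g
l = 6599824807 (l = (124559 + 120042)*(5729 + 21253) + (185 + 440) = 244601*26982 + 625 = 6599824182 + 625 = 6599824807)
l - 1*(-218952) = 6599824807 - 1*(-218952) = 6599824807 + 218952 = 6600043759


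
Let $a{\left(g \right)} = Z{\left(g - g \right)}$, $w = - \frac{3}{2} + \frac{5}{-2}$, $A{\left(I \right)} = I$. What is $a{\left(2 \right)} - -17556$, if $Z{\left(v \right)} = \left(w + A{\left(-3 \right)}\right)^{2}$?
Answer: $17605$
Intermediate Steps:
$w = -4$ ($w = \left(-3\right) \frac{1}{2} + 5 \left(- \frac{1}{2}\right) = - \frac{3}{2} - \frac{5}{2} = -4$)
$Z{\left(v \right)} = 49$ ($Z{\left(v \right)} = \left(-4 - 3\right)^{2} = \left(-7\right)^{2} = 49$)
$a{\left(g \right)} = 49$
$a{\left(2 \right)} - -17556 = 49 - -17556 = 49 + 17556 = 17605$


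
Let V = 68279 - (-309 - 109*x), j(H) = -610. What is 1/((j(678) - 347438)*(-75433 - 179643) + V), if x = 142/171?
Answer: 171/15181168015834 ≈ 1.1264e-11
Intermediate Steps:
x = 142/171 (x = 142*(1/171) = 142/171 ≈ 0.83041)
V = 11744026/171 (V = 68279 - (-309 - 109*142/171) = 68279 - (-309 - 15478/171) = 68279 - 1*(-68317/171) = 68279 + 68317/171 = 11744026/171 ≈ 68679.)
1/((j(678) - 347438)*(-75433 - 179643) + V) = 1/((-610 - 347438)*(-75433 - 179643) + 11744026/171) = 1/(-348048*(-255076) + 11744026/171) = 1/(88778691648 + 11744026/171) = 1/(15181168015834/171) = 171/15181168015834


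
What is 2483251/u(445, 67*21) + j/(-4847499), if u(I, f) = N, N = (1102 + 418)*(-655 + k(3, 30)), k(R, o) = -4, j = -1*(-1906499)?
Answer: -820426979857/285626046960 ≈ -2.8724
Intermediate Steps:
j = 1906499
N = -1001680 (N = (1102 + 418)*(-655 - 4) = 1520*(-659) = -1001680)
u(I, f) = -1001680
2483251/u(445, 67*21) + j/(-4847499) = 2483251/(-1001680) + 1906499/(-4847499) = 2483251*(-1/1001680) + 1906499*(-1/4847499) = -2483251/1001680 - 112147/285147 = -820426979857/285626046960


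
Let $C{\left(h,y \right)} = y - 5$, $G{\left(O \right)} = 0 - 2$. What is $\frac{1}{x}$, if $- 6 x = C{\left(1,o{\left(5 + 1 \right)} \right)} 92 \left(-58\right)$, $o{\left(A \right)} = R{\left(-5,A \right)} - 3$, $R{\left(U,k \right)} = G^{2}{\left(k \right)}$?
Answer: $- \frac{3}{10672} \approx -0.00028111$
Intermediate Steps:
$G{\left(O \right)} = -2$
$R{\left(U,k \right)} = 4$ ($R{\left(U,k \right)} = \left(-2\right)^{2} = 4$)
$o{\left(A \right)} = 1$ ($o{\left(A \right)} = 4 - 3 = 1$)
$C{\left(h,y \right)} = -5 + y$
$x = - \frac{10672}{3}$ ($x = - \frac{\left(-5 + 1\right) 92 \left(-58\right)}{6} = - \frac{\left(-4\right) 92 \left(-58\right)}{6} = - \frac{\left(-368\right) \left(-58\right)}{6} = \left(- \frac{1}{6}\right) 21344 = - \frac{10672}{3} \approx -3557.3$)
$\frac{1}{x} = \frac{1}{- \frac{10672}{3}} = - \frac{3}{10672}$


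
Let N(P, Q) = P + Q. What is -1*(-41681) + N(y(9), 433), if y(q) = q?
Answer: 42123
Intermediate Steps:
-1*(-41681) + N(y(9), 433) = -1*(-41681) + (9 + 433) = 41681 + 442 = 42123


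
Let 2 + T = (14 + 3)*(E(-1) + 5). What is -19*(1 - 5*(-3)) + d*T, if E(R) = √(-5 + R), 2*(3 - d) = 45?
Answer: -3845/2 - 663*I*√6/2 ≈ -1922.5 - 812.01*I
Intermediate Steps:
d = -39/2 (d = 3 - ½*45 = 3 - 45/2 = -39/2 ≈ -19.500)
T = 83 + 17*I*√6 (T = -2 + (14 + 3)*(√(-5 - 1) + 5) = -2 + 17*(√(-6) + 5) = -2 + 17*(I*√6 + 5) = -2 + 17*(5 + I*√6) = -2 + (85 + 17*I*√6) = 83 + 17*I*√6 ≈ 83.0 + 41.641*I)
-19*(1 - 5*(-3)) + d*T = -19*(1 - 5*(-3)) - 39*(83 + 17*I*√6)/2 = -19*(1 + 15) + (-3237/2 - 663*I*√6/2) = -19*16 + (-3237/2 - 663*I*√6/2) = -304 + (-3237/2 - 663*I*√6/2) = -3845/2 - 663*I*√6/2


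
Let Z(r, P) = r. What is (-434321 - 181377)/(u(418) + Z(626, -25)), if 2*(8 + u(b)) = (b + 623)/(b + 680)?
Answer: -450690936/452723 ≈ -995.51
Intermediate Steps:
u(b) = -8 + (623 + b)/(2*(680 + b)) (u(b) = -8 + ((b + 623)/(b + 680))/2 = -8 + ((623 + b)/(680 + b))/2 = -8 + (623 + b)/(2*(680 + b)))
(-434321 - 181377)/(u(418) + Z(626, -25)) = (-434321 - 181377)/(3*(-3419 - 5*418)/(2*(680 + 418)) + 626) = -615698/((3/2)*(-3419 - 2090)/1098 + 626) = -615698/((3/2)*(1/1098)*(-5509) + 626) = -615698/(-5509/732 + 626) = -615698/452723/732 = -615698*732/452723 = -450690936/452723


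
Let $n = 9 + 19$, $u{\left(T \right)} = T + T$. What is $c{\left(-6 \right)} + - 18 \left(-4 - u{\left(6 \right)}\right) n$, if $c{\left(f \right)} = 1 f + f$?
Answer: $8052$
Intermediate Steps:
$u{\left(T \right)} = 2 T$
$c{\left(f \right)} = 2 f$ ($c{\left(f \right)} = f + f = 2 f$)
$n = 28$
$c{\left(-6 \right)} + - 18 \left(-4 - u{\left(6 \right)}\right) n = 2 \left(-6\right) + - 18 \left(-4 - 2 \cdot 6\right) 28 = -12 + - 18 \left(-4 - 12\right) 28 = -12 + \left(-18\right) \left(-16\right) 28 = -12 + 288 \cdot 28 = -12 + 8064 = 8052$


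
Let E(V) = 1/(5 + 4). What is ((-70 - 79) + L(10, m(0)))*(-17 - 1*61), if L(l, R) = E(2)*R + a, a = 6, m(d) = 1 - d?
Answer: 33436/3 ≈ 11145.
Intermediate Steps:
E(V) = ⅑ (E(V) = 1/9 = ⅑)
L(l, R) = 6 + R/9 (L(l, R) = R/9 + 6 = 6 + R/9)
((-70 - 79) + L(10, m(0)))*(-17 - 1*61) = ((-70 - 79) + (6 + (1 - 1*0)/9))*(-17 - 1*61) = (-149 + (6 + (1 + 0)/9))*(-17 - 61) = (-149 + (6 + (⅑)*1))*(-78) = (-149 + (6 + ⅑))*(-78) = (-149 + 55/9)*(-78) = -1286/9*(-78) = 33436/3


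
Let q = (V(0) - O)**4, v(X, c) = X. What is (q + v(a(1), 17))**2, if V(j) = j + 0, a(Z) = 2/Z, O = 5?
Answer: 393129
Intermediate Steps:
V(j) = j
q = 625 (q = (0 - 1*5)**4 = (0 - 5)**4 = (-5)**4 = 625)
(q + v(a(1), 17))**2 = (625 + 2/1)**2 = (625 + 2*1)**2 = (625 + 2)**2 = 627**2 = 393129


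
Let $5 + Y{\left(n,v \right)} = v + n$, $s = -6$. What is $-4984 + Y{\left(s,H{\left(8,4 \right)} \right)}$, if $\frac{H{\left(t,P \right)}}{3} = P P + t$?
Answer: $-4923$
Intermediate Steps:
$H{\left(t,P \right)} = 3 t + 3 P^{2}$ ($H{\left(t,P \right)} = 3 \left(P P + t\right) = 3 \left(P^{2} + t\right) = 3 \left(t + P^{2}\right) = 3 t + 3 P^{2}$)
$Y{\left(n,v \right)} = -5 + n + v$ ($Y{\left(n,v \right)} = -5 + \left(v + n\right) = -5 + \left(n + v\right) = -5 + n + v$)
$-4984 + Y{\left(s,H{\left(8,4 \right)} \right)} = -4984 - \left(-13 - 48\right) = -4984 - -61 = -4984 + 61 = -4923$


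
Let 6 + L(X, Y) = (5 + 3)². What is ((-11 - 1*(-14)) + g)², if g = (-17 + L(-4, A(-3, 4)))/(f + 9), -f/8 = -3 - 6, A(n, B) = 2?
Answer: 80656/6561 ≈ 12.293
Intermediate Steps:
L(X, Y) = 58 (L(X, Y) = -6 + (5 + 3)² = -6 + 8² = -6 + 64 = 58)
f = 72 (f = -8*(-3 - 6) = -8*(-9) = 72)
g = 41/81 (g = (-17 + 58)/(72 + 9) = 41/81 ≈ 0.50617)
((-11 - 1*(-14)) + g)² = ((-11 - 1*(-14)) + 41/81)² = ((-11 + 14) + 41/81)² = (3 + 41/81)² = (284/81)² = 80656/6561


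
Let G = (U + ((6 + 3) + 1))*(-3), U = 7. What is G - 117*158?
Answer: -18537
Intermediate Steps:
G = -51 (G = (7 + ((6 + 3) + 1))*(-3) = (7 + (9 + 1))*(-3) = (7 + 10)*(-3) = 17*(-3) = -51)
G - 117*158 = -51 - 117*158 = -51 - 18486 = -18537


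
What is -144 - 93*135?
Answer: -12699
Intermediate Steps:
-144 - 93*135 = -144 - 12555 = -12699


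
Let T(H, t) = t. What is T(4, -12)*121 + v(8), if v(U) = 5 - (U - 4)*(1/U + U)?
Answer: -2959/2 ≈ -1479.5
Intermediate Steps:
v(U) = 5 - (-4 + U)*(U + 1/U)
T(4, -12)*121 + v(8) = -12*121 + (4 - 1*8**2 + 4*8 + 4/8) = -1452 + (4 - 1*64 + 32 + 4*(1/8)) = -1452 + (4 - 64 + 32 + 1/2) = -1452 - 55/2 = -2959/2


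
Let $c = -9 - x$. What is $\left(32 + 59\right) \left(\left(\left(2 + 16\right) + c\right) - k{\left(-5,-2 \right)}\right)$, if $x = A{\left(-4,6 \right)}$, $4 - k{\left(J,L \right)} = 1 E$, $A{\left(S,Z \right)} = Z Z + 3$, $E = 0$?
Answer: $-3094$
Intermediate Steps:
$A{\left(S,Z \right)} = 3 + Z^{2}$ ($A{\left(S,Z \right)} = Z^{2} + 3 = 3 + Z^{2}$)
$k{\left(J,L \right)} = 4$ ($k{\left(J,L \right)} = 4 - 1 \cdot 0 = 4 - 0 = 4 + 0 = 4$)
$x = 39$ ($x = 3 + 6^{2} = 3 + 36 = 39$)
$c = -48$ ($c = -9 - 39 = -48$)
$\left(32 + 59\right) \left(\left(\left(2 + 16\right) + c\right) - k{\left(-5,-2 \right)}\right) = \left(32 + 59\right) \left(\left(\left(2 + 16\right) - 48\right) - 4\right) = 91 \left(\left(18 - 48\right) - 4\right) = 91 \left(-30 - 4\right) = 91 \left(-34\right) = -3094$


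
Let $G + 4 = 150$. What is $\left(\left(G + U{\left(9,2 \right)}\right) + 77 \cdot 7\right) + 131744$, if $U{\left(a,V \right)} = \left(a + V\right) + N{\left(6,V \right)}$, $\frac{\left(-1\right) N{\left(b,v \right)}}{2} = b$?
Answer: $132428$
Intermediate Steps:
$G = 146$ ($G = -4 + 150 = 146$)
$N{\left(b,v \right)} = - 2 b$
$U{\left(a,V \right)} = -12 + V + a$ ($U{\left(a,V \right)} = \left(a + V\right) - 12 = \left(V + a\right) - 12 = -12 + V + a$)
$\left(\left(G + U{\left(9,2 \right)}\right) + 77 \cdot 7\right) + 131744 = \left(\left(146 + \left(-12 + 2 + 9\right)\right) + 77 \cdot 7\right) + 131744 = \left(\left(146 - 1\right) + 539\right) + 131744 = \left(145 + 539\right) + 131744 = 684 + 131744 = 132428$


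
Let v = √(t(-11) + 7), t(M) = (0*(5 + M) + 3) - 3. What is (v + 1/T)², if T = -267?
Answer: 499024/71289 - 2*√7/267 ≈ 6.9802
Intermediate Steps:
t(M) = 0 (t(M) = (0 + 3) - 3 = 3 - 3 = 0)
v = √7 (v = √(0 + 7) = √7 ≈ 2.6458)
(v + 1/T)² = (√7 + 1/(-267))² = (√7 - 1/267)² = (-1/267 + √7)²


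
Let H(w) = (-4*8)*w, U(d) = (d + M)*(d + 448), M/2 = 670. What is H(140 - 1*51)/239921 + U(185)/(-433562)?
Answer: -232836523901/104020628602 ≈ -2.2384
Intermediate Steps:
M = 1340 (M = 2*670 = 1340)
U(d) = (448 + d)*(1340 + d) (U(d) = (d + 1340)*(d + 448) = (1340 + d)*(448 + d) = (448 + d)*(1340 + d))
H(w) = -32*w
H(140 - 1*51)/239921 + U(185)/(-433562) = -32*(140 - 1*51)/239921 + (600320 + 185**2 + 1788*185)/(-433562) = -32*(140 - 51)*(1/239921) + (600320 + 34225 + 330780)*(-1/433562) = -32*89*(1/239921) + 965325*(-1/433562) = -2848*1/239921 - 965325/433562 = -2848/239921 - 965325/433562 = -232836523901/104020628602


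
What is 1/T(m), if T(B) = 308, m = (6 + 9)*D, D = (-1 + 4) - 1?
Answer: 1/308 ≈ 0.0032468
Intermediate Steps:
D = 2 (D = 3 - 1 = 2)
m = 30 (m = (6 + 9)*2 = 15*2 = 30)
1/T(m) = 1/308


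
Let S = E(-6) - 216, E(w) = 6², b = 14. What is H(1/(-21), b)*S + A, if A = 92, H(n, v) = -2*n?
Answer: 524/7 ≈ 74.857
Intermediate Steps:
E(w) = 36
S = -180 (S = 36 - 216 = -180)
H(1/(-21), b)*S + A = -2/(-21)*(-180) + 92 = -2*(-1/21)*(-180) + 92 = (2/21)*(-180) + 92 = -120/7 + 92 = 524/7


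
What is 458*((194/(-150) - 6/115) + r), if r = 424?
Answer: 333918182/1725 ≈ 1.9358e+5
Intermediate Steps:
458*((194/(-150) - 6/115) + r) = 458*((194/(-150) - 6/115) + 424) = 458*((194*(-1/150) - 6*1/115) + 424) = 458*((-97/75 - 6/115) + 424) = 458*(-2321/1725 + 424) = 458*(729079/1725) = 333918182/1725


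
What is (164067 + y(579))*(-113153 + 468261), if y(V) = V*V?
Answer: 177308265264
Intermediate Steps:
y(V) = V²
(164067 + y(579))*(-113153 + 468261) = (164067 + 579²)*(-113153 + 468261) = (164067 + 335241)*355108 = 499308*355108 = 177308265264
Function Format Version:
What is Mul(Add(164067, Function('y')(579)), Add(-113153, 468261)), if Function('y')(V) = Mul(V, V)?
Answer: 177308265264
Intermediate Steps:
Function('y')(V) = Pow(V, 2)
Mul(Add(164067, Function('y')(579)), Add(-113153, 468261)) = Mul(Add(164067, Pow(579, 2)), Add(-113153, 468261)) = Mul(Add(164067, 335241), 355108) = Mul(499308, 355108) = 177308265264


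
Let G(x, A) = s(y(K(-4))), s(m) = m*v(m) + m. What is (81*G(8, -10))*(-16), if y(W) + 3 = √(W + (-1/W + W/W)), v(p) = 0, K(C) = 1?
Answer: 2592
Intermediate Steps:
y(W) = -3 + √(1 + W - 1/W) (y(W) = -3 + √(W + (-1/W + W/W)) = -3 + √(W + (-1/W + 1)) = -3 + √(W + (1 - 1/W)) = -3 + √(1 + W - 1/W))
s(m) = m (s(m) = m*0 + m = 0 + m = m)
G(x, A) = -2 (G(x, A) = -3 + √(1 + 1 - 1/1) = -3 + √(1 + 1 - 1*1) = -3 + √(1 + 1 - 1) = -3 + √1 = -3 + 1 = -2)
(81*G(8, -10))*(-16) = (81*(-2))*(-16) = -162*(-16) = 2592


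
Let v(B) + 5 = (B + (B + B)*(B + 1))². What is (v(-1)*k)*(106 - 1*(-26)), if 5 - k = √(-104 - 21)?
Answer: -2640 + 2640*I*√5 ≈ -2640.0 + 5903.2*I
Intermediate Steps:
k = 5 - 5*I*√5 (k = 5 - √(-104 - 21) = 5 - √(-125) = 5 - 5*I*√5 ≈ 5.0 - 11.18*I)
v(B) = -5 + (B + 2*B*(1 + B))² (v(B) = -5 + (B + (B + B)*(B + 1))² = -5 + (B + (2*B)*(1 + B))² = -5 + (B + 2*B*(1 + B))²)
(v(-1)*k)*(106 - 1*(-26)) = ((-5 + (-1)²*(3 + 2*(-1))²)*(5 - 5*I*√5))*(106 - 1*(-26)) = ((-5 + 1*(3 - 2)²)*(5 - 5*I*√5))*(106 + 26) = ((-5 + 1*1²)*(5 - 5*I*√5))*132 = ((-5 + 1*1)*(5 - 5*I*√5))*132 = ((-5 + 1)*(5 - 5*I*√5))*132 = -4*(5 - 5*I*√5)*132 = (-20 + 20*I*√5)*132 = -2640 + 2640*I*√5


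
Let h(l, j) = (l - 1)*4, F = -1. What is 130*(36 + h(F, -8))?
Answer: 3640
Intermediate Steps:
h(l, j) = -4 + 4*l (h(l, j) = (-1 + l)*4 = -4 + 4*l)
130*(36 + h(F, -8)) = 130*(36 + (-4 + 4*(-1))) = 130*(36 + (-4 - 4)) = 130*(36 - 8) = 130*28 = 3640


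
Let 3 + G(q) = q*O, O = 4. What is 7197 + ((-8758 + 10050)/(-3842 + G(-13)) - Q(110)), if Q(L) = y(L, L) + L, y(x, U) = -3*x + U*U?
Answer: -18250943/3897 ≈ -4683.3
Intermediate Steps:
y(x, U) = U**2 - 3*x (y(x, U) = -3*x + U**2 = U**2 - 3*x)
G(q) = -3 + 4*q (G(q) = -3 + q*4 = -3 + 4*q)
Q(L) = L**2 - 2*L (Q(L) = (L**2 - 3*L) + L = L**2 - 2*L)
7197 + ((-8758 + 10050)/(-3842 + G(-13)) - Q(110)) = 7197 + ((-8758 + 10050)/(-3842 + (-3 + 4*(-13))) - 110*(-2 + 110)) = 7197 + (1292/(-3842 + (-3 - 52)) - 110*108) = 7197 + (1292/(-3842 - 55) - 1*11880) = 7197 + (1292/(-3897) - 11880) = 7197 + (1292*(-1/3897) - 11880) = 7197 + (-1292/3897 - 11880) = 7197 - 46297652/3897 = -18250943/3897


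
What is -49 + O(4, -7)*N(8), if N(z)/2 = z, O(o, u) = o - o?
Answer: -49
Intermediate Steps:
O(o, u) = 0
N(z) = 2*z
-49 + O(4, -7)*N(8) = -49 + 0*(2*8) = -49 + 0*16 = -49 + 0 = -49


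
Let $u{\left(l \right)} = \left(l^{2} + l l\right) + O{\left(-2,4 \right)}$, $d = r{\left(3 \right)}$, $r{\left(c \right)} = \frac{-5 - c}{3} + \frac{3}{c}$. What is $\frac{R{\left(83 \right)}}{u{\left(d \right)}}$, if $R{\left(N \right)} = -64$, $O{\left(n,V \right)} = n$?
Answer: $-18$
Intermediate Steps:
$r{\left(c \right)} = - \frac{5}{3} + \frac{3}{c} - \frac{c}{3}$ ($r{\left(c \right)} = \left(-5 - c\right) \frac{1}{3} + \frac{3}{c} = \left(- \frac{5}{3} - \frac{c}{3}\right) + \frac{3}{c} = - \frac{5}{3} + \frac{3}{c} - \frac{c}{3}$)
$d = - \frac{5}{3}$ ($d = \frac{9 - 3 \left(5 + 3\right)}{3 \cdot 3} = \frac{1}{3} \cdot \frac{1}{3} \left(9 - 3 \cdot 8\right) = \frac{1}{3} \cdot \frac{1}{3} \left(9 - 24\right) = \frac{1}{3} \cdot \frac{1}{3} \left(-15\right) = - \frac{5}{3} \approx -1.6667$)
$u{\left(l \right)} = -2 + 2 l^{2}$ ($u{\left(l \right)} = \left(l^{2} + l l\right) - 2 = \left(l^{2} + l^{2}\right) - 2 = 2 l^{2} - 2 = -2 + 2 l^{2}$)
$\frac{R{\left(83 \right)}}{u{\left(d \right)}} = - \frac{64}{-2 + 2 \left(- \frac{5}{3}\right)^{2}} = - \frac{64}{-2 + 2 \cdot \frac{25}{9}} = - \frac{64}{-2 + \frac{50}{9}} = - \frac{64}{\frac{32}{9}} = \left(-64\right) \frac{9}{32} = -18$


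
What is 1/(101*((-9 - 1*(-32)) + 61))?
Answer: 1/8484 ≈ 0.00011787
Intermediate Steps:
1/(101*((-9 - 1*(-32)) + 61)) = 1/(101*((-9 + 32) + 61)) = 1/(101*(23 + 61)) = 1/(101*84) = 1/8484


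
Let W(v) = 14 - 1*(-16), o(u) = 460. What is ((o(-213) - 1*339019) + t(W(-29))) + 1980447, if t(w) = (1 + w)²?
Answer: 1642849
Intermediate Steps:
W(v) = 30 (W(v) = 14 + 16 = 30)
((o(-213) - 1*339019) + t(W(-29))) + 1980447 = ((460 - 1*339019) + (1 + 30)²) + 1980447 = ((460 - 339019) + 31²) + 1980447 = (-338559 + 961) + 1980447 = -337598 + 1980447 = 1642849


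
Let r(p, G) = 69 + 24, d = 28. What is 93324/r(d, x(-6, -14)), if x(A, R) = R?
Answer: 31108/31 ≈ 1003.5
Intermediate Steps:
r(p, G) = 93
93324/r(d, x(-6, -14)) = 93324/93 = 93324*(1/93) = 31108/31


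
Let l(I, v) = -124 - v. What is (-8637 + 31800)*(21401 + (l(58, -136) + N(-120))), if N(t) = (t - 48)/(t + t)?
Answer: 4960055331/10 ≈ 4.9601e+8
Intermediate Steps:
N(t) = (-48 + t)/(2*t) (N(t) = (-48 + t)/((2*t)) = (-48 + t)*(1/(2*t)) = (-48 + t)/(2*t))
(-8637 + 31800)*(21401 + (l(58, -136) + N(-120))) = (-8637 + 31800)*(21401 + ((-124 - 1*(-136)) + (1/2)*(-48 - 120)/(-120))) = 23163*(21401 + ((-124 + 136) + (1/2)*(-1/120)*(-168))) = 23163*(21401 + (12 + 7/10)) = 23163*(21401 + 127/10) = 23163*(214137/10) = 4960055331/10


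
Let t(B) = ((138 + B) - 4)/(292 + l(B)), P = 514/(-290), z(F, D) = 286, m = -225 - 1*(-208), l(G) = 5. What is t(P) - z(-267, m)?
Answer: -372649/1305 ≈ -285.55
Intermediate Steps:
m = -17 (m = -225 + 208 = -17)
P = -257/145 (P = 514*(-1/290) = -257/145 ≈ -1.7724)
t(B) = 134/297 + B/297 (t(B) = ((138 + B) - 4)/(292 + 5) = (134 + B)/297 = (134 + B)*(1/297) = 134/297 + B/297)
t(P) - z(-267, m) = (134/297 + (1/297)*(-257/145)) - 1*286 = (134/297 - 257/43065) - 286 = 581/1305 - 286 = -372649/1305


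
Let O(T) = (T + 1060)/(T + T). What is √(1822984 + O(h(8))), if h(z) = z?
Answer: √7292203/2 ≈ 1350.2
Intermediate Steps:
O(T) = (1060 + T)/(2*T) (O(T) = (1060 + T)/((2*T)) = (1060 + T)*(1/(2*T)) = (1060 + T)/(2*T))
√(1822984 + O(h(8))) = √(1822984 + (½)*(1060 + 8)/8) = √(1822984 + (½)*(⅛)*1068) = √(1822984 + 267/4) = √(7292203/4) = √7292203/2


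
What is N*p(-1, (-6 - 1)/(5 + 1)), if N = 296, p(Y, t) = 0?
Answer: 0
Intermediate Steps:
N*p(-1, (-6 - 1)/(5 + 1)) = 296*0 = 0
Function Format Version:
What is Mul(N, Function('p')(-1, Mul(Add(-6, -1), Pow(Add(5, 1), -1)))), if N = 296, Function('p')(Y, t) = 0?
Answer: 0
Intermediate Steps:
Mul(N, Function('p')(-1, Mul(Add(-6, -1), Pow(Add(5, 1), -1)))) = Mul(296, 0) = 0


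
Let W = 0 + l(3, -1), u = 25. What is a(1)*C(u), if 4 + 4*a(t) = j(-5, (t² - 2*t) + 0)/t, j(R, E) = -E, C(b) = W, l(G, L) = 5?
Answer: -15/4 ≈ -3.7500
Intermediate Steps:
W = 5 (W = 0 + 5 = 5)
C(b) = 5
a(t) = -1 + (-t² + 2*t)/(4*t) (a(t) = -1 + ((-((t² - 2*t) + 0))/t)/4 = -1 + ((-(t² - 2*t))/t)/4 = -1 + ((-t² + 2*t)/t)/4 = -1 + (-t² + 2*t)/(4*t))
a(1)*C(u) = (-½ - ¼*1)*5 = (-½ - ¼)*5 = -¾*5 = -15/4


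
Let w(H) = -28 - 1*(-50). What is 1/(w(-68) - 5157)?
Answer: -1/5135 ≈ -0.00019474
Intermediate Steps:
w(H) = 22 (w(H) = -28 + 50 = 22)
1/(w(-68) - 5157) = 1/(22 - 5157) = 1/(-5135) = -1/5135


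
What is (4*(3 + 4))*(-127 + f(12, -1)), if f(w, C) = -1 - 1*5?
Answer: -3724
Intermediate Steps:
f(w, C) = -6 (f(w, C) = -1 - 5 = -6)
(4*(3 + 4))*(-127 + f(12, -1)) = (4*(3 + 4))*(-127 - 6) = (4*7)*(-133) = 28*(-133) = -3724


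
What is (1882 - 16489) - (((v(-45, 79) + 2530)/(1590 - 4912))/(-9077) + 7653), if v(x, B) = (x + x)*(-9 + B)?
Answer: -11572818115/519893 ≈ -22260.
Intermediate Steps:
v(x, B) = 2*x*(-9 + B) (v(x, B) = (2*x)*(-9 + B) = 2*x*(-9 + B))
(1882 - 16489) - (((v(-45, 79) + 2530)/(1590 - 4912))/(-9077) + 7653) = (1882 - 16489) - (((2*(-45)*(-9 + 79) + 2530)/(1590 - 4912))/(-9077) + 7653) = -14607 - (((2*(-45)*70 + 2530)/(-3322))*(-1/9077) + 7653) = -14607 - (((-6300 + 2530)*(-1/3322))*(-1/9077) + 7653) = -14607 - (-3770*(-1/3322)*(-1/9077) + 7653) = -14607 - ((1885/1661)*(-1/9077) + 7653) = -14607 - (-65/519893 + 7653) = -14607 - 1*3978741064/519893 = -14607 - 3978741064/519893 = -11572818115/519893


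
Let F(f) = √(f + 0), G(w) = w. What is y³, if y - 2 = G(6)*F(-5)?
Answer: -1072 - 1008*I*√5 ≈ -1072.0 - 2254.0*I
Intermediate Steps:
F(f) = √f
y = 2 + 6*I*√5 (y = 2 + 6*√(-5) = 2 + 6*(I*√5) = 2 + 6*I*√5 ≈ 2.0 + 13.416*I)
y³ = (2 + 6*I*√5)³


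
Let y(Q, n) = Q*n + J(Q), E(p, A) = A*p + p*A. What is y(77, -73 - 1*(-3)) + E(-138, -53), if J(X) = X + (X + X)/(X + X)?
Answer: 9316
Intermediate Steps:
J(X) = 1 + X (J(X) = X + (2*X)/((2*X)) = X + (2*X)*(1/(2*X)) = X + 1 = 1 + X)
E(p, A) = 2*A*p (E(p, A) = A*p + A*p = 2*A*p)
y(Q, n) = 1 + Q + Q*n (y(Q, n) = Q*n + (1 + Q) = 1 + Q + Q*n)
y(77, -73 - 1*(-3)) + E(-138, -53) = (1 + 77 + 77*(-73 - 1*(-3))) + 2*(-53)*(-138) = (1 + 77 + 77*(-73 + 3)) + 14628 = (1 + 77 + 77*(-70)) + 14628 = (1 + 77 - 5390) + 14628 = -5312 + 14628 = 9316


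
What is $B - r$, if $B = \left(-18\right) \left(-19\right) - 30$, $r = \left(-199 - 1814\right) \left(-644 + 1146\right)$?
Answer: $1010838$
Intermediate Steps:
$r = -1010526$ ($r = \left(-2013\right) 502 = -1010526$)
$B = 312$ ($B = 342 - 30 = 312$)
$B - r = 312 - -1010526 = 312 + 1010526 = 1010838$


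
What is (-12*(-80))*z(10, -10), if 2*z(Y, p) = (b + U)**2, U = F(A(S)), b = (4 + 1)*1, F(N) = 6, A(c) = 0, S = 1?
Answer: 58080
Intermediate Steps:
b = 5 (b = 5*1 = 5)
U = 6
z(Y, p) = 121/2 (z(Y, p) = (5 + 6)**2/2 = (1/2)*11**2 = (1/2)*121 = 121/2)
(-12*(-80))*z(10, -10) = -12*(-80)*(121/2) = 960*(121/2) = 58080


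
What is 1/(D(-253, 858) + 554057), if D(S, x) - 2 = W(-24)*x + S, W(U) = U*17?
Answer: 1/203742 ≈ 4.9082e-6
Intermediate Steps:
W(U) = 17*U
D(S, x) = 2 + S - 408*x (D(S, x) = 2 + ((17*(-24))*x + S) = 2 + (-408*x + S) = 2 + (S - 408*x) = 2 + S - 408*x)
1/(D(-253, 858) + 554057) = 1/((2 - 253 - 408*858) + 554057) = 1/((2 - 253 - 350064) + 554057) = 1/(-350315 + 554057) = 1/203742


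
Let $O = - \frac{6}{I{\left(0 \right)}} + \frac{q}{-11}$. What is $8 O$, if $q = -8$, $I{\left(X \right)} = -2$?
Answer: $\frac{328}{11} \approx 29.818$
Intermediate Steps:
$O = \frac{41}{11}$ ($O = - \frac{6}{-2} - \frac{8}{-11} = \left(-6\right) \left(- \frac{1}{2}\right) - - \frac{8}{11} = 3 + \frac{8}{11} = \frac{41}{11} \approx 3.7273$)
$8 O = 8 \cdot \frac{41}{11} = \frac{328}{11}$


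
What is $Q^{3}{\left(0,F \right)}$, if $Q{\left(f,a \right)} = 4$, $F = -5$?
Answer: $64$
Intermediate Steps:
$Q^{3}{\left(0,F \right)} = 4^{3} = 64$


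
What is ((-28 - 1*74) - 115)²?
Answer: 47089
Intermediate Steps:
((-28 - 1*74) - 115)² = ((-28 - 74) - 115)² = (-102 - 115)² = (-217)² = 47089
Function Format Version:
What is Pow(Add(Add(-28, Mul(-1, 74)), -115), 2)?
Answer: 47089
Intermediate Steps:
Pow(Add(Add(-28, Mul(-1, 74)), -115), 2) = Pow(Add(Add(-28, -74), -115), 2) = Pow(Add(-102, -115), 2) = Pow(-217, 2) = 47089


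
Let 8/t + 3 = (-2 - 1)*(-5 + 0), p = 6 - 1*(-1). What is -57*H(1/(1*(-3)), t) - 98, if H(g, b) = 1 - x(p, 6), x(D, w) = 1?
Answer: -98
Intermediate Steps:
p = 7 (p = 6 + 1 = 7)
t = ⅔ (t = 8/(-3 + (-2 - 1)*(-5 + 0)) = 8/(-3 - 3*(-5)) = 8/(-3 + 15) = 8/12 = 8*(1/12) = ⅔ ≈ 0.66667)
H(g, b) = 0 (H(g, b) = 1 - 1*1 = 1 - 1 = 0)
-57*H(1/(1*(-3)), t) - 98 = -57*0 - 98 = 0 - 98 = -98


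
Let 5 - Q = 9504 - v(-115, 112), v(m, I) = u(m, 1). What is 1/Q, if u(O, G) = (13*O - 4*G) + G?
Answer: -1/10997 ≈ -9.0934e-5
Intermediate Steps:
u(O, G) = -3*G + 13*O (u(O, G) = (-4*G + 13*O) + G = -3*G + 13*O)
v(m, I) = -3 + 13*m (v(m, I) = -3*1 + 13*m = -3 + 13*m)
Q = -10997 (Q = 5 - (9504 - (-3 + 13*(-115))) = 5 - (9504 - (-3 - 1495)) = 5 - (9504 - 1*(-1498)) = 5 - (9504 + 1498) = 5 - 1*11002 = 5 - 11002 = -10997)
1/Q = 1/(-10997) = -1/10997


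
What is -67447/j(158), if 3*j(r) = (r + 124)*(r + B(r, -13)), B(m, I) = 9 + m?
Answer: -67447/30550 ≈ -2.2078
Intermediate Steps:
j(r) = (9 + 2*r)*(124 + r)/3 (j(r) = ((r + 124)*(r + (9 + r)))/3 = ((124 + r)*(9 + 2*r))/3 = ((9 + 2*r)*(124 + r))/3 = (9 + 2*r)*(124 + r)/3)
-67447/j(158) = -67447/(372 + (⅔)*158² + (257/3)*158) = -67447/(372 + (⅔)*24964 + 40606/3) = -67447/(372 + 49928/3 + 40606/3) = -67447/30550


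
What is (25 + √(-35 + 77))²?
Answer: (25 + √42)² ≈ 991.04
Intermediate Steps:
(25 + √(-35 + 77))² = (25 + √42)²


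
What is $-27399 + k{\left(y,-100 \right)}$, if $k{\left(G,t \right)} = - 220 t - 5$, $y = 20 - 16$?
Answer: $-5404$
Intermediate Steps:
$y = 4$
$k{\left(G,t \right)} = -5 - 220 t$
$-27399 + k{\left(y,-100 \right)} = -27399 - -21995 = -27399 + \left(-5 + 22000\right) = -27399 + 21995 = -5404$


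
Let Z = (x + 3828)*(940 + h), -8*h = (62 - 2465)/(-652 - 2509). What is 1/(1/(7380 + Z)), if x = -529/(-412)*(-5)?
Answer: 37499890882927/10418656 ≈ 3.5993e+6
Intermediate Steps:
x = -2645/412 (x = -529*(-1/412)*(-5) = (529/412)*(-5) = -2645/412 ≈ -6.4199)
h = -2403/25288 (h = -(62 - 2465)/(8*(-652 - 2509)) = -(-2403)/(8*(-3161)) = -(-2403)*(-1)/(8*3161) = -1/8*2403/3161 = -2403/25288 ≈ -0.095025)
Z = 37423001201647/10418656 (Z = (-2645/412 + 3828)*(940 - 2403/25288) = (1574491/412)*(23768317/25288) = 37423001201647/10418656 ≈ 3.5919e+6)
1/(1/(7380 + Z)) = 1/(1/(7380 + 37423001201647/10418656)) = 1/(1/(37499890882927/10418656)) = 1/(10418656/37499890882927) = 37499890882927/10418656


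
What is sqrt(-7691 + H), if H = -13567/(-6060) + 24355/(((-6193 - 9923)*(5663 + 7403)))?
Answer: 11*I*sqrt(179636092719572734960530)/53169343140 ≈ 87.686*I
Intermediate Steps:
H = 238056505471/106338686280 (H = -13567*(-1/6060) + 24355/((-16116*13066)) = 13567/6060 + 24355/(-210571656) = 13567/6060 + 24355*(-1/210571656) = 13567/6060 - 24355/210571656 = 238056505471/106338686280 ≈ 2.2387)
sqrt(-7691 + H) = sqrt(-7691 + 238056505471/106338686280) = sqrt(-817612779674009/106338686280) = 11*I*sqrt(179636092719572734960530)/53169343140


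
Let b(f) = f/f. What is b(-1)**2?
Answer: 1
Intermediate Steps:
b(f) = 1
b(-1)**2 = 1**2 = 1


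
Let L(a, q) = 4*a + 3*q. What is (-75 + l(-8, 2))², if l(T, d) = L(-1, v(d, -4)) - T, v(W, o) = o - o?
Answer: 5041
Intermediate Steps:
v(W, o) = 0
L(a, q) = 3*q + 4*a
l(T, d) = -4 - T (l(T, d) = (3*0 + 4*(-1)) - T = (0 - 4) - T = -4 - T)
(-75 + l(-8, 2))² = (-75 + (-4 - 1*(-8)))² = (-75 + (-4 + 8))² = (-75 + 4)² = (-71)² = 5041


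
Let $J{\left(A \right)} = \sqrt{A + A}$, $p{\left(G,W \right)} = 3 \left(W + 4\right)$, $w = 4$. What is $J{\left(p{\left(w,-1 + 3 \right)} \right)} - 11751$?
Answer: $-11745$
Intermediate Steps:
$p{\left(G,W \right)} = 12 + 3 W$ ($p{\left(G,W \right)} = 3 \left(4 + W\right) = 12 + 3 W$)
$J{\left(A \right)} = \sqrt{2} \sqrt{A}$ ($J{\left(A \right)} = \sqrt{2 A} = \sqrt{2} \sqrt{A}$)
$J{\left(p{\left(w,-1 + 3 \right)} \right)} - 11751 = \sqrt{2} \sqrt{12 + 3 \left(-1 + 3\right)} - 11751 = \sqrt{2} \sqrt{12 + 3 \cdot 2} - 11751 = \sqrt{2} \sqrt{12 + 6} - 11751 = \sqrt{2} \sqrt{18} - 11751 = \sqrt{2} \cdot 3 \sqrt{2} - 11751 = 6 - 11751 = -11745$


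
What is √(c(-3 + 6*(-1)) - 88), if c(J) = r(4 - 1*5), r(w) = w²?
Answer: I*√87 ≈ 9.3274*I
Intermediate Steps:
c(J) = 1 (c(J) = (4 - 1*5)² = (4 - 5)² = (-1)² = 1)
√(c(-3 + 6*(-1)) - 88) = √(1 - 88) = √(-87) = I*√87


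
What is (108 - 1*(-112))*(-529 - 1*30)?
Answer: -122980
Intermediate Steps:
(108 - 1*(-112))*(-529 - 1*30) = (108 + 112)*(-529 - 30) = 220*(-559) = -122980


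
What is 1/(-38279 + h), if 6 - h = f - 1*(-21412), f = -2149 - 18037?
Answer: -1/39499 ≈ -2.5317e-5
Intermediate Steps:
f = -20186
h = -1220 (h = 6 - (-20186 - 1*(-21412)) = 6 - (-20186 + 21412) = 6 - 1*1226 = 6 - 1226 = -1220)
1/(-38279 + h) = 1/(-38279 - 1220) = 1/(-39499) = -1/39499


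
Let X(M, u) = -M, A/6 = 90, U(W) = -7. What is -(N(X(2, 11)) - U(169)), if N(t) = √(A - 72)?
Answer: -7 - 6*√13 ≈ -28.633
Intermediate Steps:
A = 540 (A = 6*90 = 540)
N(t) = 6*√13 (N(t) = √(540 - 72) = √468 = 6*√13)
-(N(X(2, 11)) - U(169)) = -(6*√13 - 1*(-7)) = -(6*√13 + 7) = -(7 + 6*√13) = -7 - 6*√13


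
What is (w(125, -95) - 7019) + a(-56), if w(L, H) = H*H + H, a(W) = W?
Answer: 1855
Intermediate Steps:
w(L, H) = H + H² (w(L, H) = H² + H = H + H²)
(w(125, -95) - 7019) + a(-56) = (-95*(1 - 95) - 7019) - 56 = (-95*(-94) - 7019) - 56 = (8930 - 7019) - 56 = 1911 - 56 = 1855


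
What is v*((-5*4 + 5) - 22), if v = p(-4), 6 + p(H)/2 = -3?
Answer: 666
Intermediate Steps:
p(H) = -18 (p(H) = -12 + 2*(-3) = -12 - 6 = -18)
v = -18
v*((-5*4 + 5) - 22) = -18*((-5*4 + 5) - 22) = -18*((-20 + 5) - 22) = -18*(-15 - 22) = -18*(-37) = 666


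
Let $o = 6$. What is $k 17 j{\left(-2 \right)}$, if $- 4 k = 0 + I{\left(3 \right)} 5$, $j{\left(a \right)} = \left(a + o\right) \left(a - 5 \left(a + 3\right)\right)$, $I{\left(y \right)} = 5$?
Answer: $2975$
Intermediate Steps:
$j{\left(a \right)} = \left(-15 - 4 a\right) \left(6 + a\right)$ ($j{\left(a \right)} = \left(a + 6\right) \left(a - 5 \left(a + 3\right)\right) = \left(6 + a\right) \left(a - 5 \left(3 + a\right)\right) = \left(6 + a\right) \left(a - \left(15 + 5 a\right)\right) = \left(6 + a\right) \left(-15 - 4 a\right) = \left(-15 - 4 a\right) \left(6 + a\right)$)
$k = - \frac{25}{4}$ ($k = - \frac{0 + 5 \cdot 5}{4} = - \frac{0 + 25}{4} = \left(- \frac{1}{4}\right) 25 = - \frac{25}{4} \approx -6.25$)
$k 17 j{\left(-2 \right)} = \left(- \frac{25}{4}\right) 17 \left(-90 - -78 - 4 \left(-2\right)^{2}\right) = - \frac{425 \left(-90 + 78 - 16\right)}{4} = \left(- \frac{425}{4}\right) \left(-28\right) = 2975$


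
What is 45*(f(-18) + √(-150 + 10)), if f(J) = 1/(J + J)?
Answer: -5/4 + 90*I*√35 ≈ -1.25 + 532.45*I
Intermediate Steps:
f(J) = 1/(2*J)
45*(f(-18) + √(-150 + 10)) = 45*((½)/(-18) + √(-150 + 10)) = 45*((½)*(-1/18) + √(-140)) = 45*(-1/36 + 2*I*√35) = -5/4 + 90*I*√35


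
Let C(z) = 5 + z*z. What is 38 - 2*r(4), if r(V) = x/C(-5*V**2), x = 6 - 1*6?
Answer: 38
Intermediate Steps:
C(z) = 5 + z**2
x = 0 (x = 6 - 6 = 0)
r(V) = 0 (r(V) = 0/(5 + (-5*V**2)**2) = 0/(5 + 25*V**4) = 0)
38 - 2*r(4) = 38 - 2*0 = 38 + 0 = 38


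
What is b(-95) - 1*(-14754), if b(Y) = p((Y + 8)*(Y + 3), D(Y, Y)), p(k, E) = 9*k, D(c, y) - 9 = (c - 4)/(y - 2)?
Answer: 86790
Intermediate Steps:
D(c, y) = 9 + (-4 + c)/(-2 + y) (D(c, y) = 9 + (c - 4)/(y - 2) = 9 + (-4 + c)/(-2 + y))
b(Y) = 9*(3 + Y)*(8 + Y) (b(Y) = 9*((Y + 8)*(Y + 3)) = 9*((8 + Y)*(3 + Y)) = 9*((3 + Y)*(8 + Y)) = 9*(3 + Y)*(8 + Y))
b(-95) - 1*(-14754) = (216 + 9*(-95)² + 99*(-95)) - 1*(-14754) = (216 + 9*9025 - 9405) + 14754 = (216 + 81225 - 9405) + 14754 = 72036 + 14754 = 86790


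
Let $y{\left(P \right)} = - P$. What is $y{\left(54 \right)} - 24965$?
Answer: $-25019$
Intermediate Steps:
$y{\left(54 \right)} - 24965 = \left(-1\right) 54 - 24965 = -54 - 24965 = -25019$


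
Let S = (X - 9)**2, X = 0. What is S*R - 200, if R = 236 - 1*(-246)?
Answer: 38842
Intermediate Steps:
R = 482 (R = 236 + 246 = 482)
S = 81 (S = (0 - 9)**2 = (-9)**2 = 81)
S*R - 200 = 81*482 - 200 = 39042 - 200 = 38842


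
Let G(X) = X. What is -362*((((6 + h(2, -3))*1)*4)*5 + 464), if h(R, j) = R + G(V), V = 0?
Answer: -225888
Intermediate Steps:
h(R, j) = R (h(R, j) = R + 0 = R)
-362*((((6 + h(2, -3))*1)*4)*5 + 464) = -362*((((6 + 2)*1)*4)*5 + 464) = -362*(((8*1)*4)*5 + 464) = -362*((8*4)*5 + 464) = -362*(32*5 + 464) = -362*(160 + 464) = -362*624 = -225888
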